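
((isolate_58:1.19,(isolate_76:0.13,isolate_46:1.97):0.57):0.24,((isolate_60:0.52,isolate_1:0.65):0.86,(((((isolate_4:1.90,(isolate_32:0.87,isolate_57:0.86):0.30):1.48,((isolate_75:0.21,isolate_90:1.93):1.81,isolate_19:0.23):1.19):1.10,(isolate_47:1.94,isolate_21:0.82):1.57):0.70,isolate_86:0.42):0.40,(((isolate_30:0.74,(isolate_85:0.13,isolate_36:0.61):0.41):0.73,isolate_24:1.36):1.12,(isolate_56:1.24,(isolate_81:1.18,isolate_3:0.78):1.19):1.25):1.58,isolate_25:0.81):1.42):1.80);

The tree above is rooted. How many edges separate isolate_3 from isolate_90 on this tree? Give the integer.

The MRCA of isolate_3 and isolate_90 is the node subtending (((((isolate_4,(isolate_32,isolate_57)),((isolate_75,isolate_90),isolate_19)),(isolate_47,isolate_21)),isolate_86),(((isolate_30,(isolate_85,isolate_36)),isolate_24),(isolate_56,(isolate_81,isolate_3))),isolate_25).
From isolate_3 up to that node: 4 branches. From isolate_90 up to the same node: 6 branches. Total: 4 + 6 = 10.

10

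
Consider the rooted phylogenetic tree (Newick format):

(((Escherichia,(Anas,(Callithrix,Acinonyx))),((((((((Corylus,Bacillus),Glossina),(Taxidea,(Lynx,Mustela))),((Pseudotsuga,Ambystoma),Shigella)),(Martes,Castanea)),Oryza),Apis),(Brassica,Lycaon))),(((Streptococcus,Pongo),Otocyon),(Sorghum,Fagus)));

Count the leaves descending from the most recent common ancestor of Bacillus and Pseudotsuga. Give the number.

The MRCA of Bacillus and Pseudotsuga is the node subtending ((((Corylus,Bacillus),Glossina),(Taxidea,(Lynx,Mustela))),((Pseudotsuga,Ambystoma),Shigella)).
That clade contains 9 terminal taxa: Ambystoma, Bacillus, Corylus, Glossina, Lynx, Mustela, Pseudotsuga, Shigella, Taxidea.

9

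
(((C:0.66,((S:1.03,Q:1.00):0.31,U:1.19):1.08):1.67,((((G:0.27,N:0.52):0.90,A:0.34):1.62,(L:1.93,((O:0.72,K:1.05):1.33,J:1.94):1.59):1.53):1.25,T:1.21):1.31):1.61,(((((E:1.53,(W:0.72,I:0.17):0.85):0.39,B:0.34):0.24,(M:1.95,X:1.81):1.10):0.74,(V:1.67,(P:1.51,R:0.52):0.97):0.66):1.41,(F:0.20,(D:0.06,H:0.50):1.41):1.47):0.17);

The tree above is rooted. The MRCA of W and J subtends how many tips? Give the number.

24

The MRCA of W and J is the root, so the clade is the entire tree.
That clade contains 24 terminal taxa: A, B, C, D, E, F, G, H, I, J, K, L, M, N, O, P, Q, R, S, T, U, V, W, X.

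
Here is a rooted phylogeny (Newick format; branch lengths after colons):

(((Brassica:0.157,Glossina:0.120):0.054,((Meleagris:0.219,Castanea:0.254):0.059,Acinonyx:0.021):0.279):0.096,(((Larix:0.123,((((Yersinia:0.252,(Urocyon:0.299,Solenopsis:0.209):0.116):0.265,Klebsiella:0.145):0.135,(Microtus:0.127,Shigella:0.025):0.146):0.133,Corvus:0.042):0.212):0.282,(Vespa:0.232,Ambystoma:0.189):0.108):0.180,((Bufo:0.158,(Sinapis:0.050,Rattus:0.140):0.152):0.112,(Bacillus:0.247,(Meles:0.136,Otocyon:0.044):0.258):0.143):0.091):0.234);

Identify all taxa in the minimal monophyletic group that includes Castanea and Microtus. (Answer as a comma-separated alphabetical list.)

Acinonyx, Ambystoma, Bacillus, Brassica, Bufo, Castanea, Corvus, Glossina, Klebsiella, Larix, Meleagris, Meles, Microtus, Otocyon, Rattus, Shigella, Sinapis, Solenopsis, Urocyon, Vespa, Yersinia

Tracing Castanea: it sits inside (Meleagris,Castanea).
Tracing Microtus: it sits inside (Microtus,Shigella).
The smallest clade enclosing both is the whole tree (their MRCA is the root), so the answer is all 21 tips in alphabetical order.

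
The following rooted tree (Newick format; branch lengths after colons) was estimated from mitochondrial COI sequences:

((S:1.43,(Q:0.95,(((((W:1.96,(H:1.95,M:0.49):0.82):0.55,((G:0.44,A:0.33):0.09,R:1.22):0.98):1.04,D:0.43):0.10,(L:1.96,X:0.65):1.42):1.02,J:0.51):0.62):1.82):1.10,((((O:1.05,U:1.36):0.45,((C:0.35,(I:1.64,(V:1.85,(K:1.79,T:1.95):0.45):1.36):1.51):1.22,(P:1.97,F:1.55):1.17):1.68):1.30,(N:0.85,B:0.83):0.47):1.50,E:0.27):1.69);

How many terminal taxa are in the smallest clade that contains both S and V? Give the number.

The MRCA of S and V is the root, so the clade is the entire tree.
That clade contains 24 terminal taxa: A, B, C, D, E, F, G, H, I, J, K, L, M, N, O, P, Q, R, S, T, U, V, W, X.

24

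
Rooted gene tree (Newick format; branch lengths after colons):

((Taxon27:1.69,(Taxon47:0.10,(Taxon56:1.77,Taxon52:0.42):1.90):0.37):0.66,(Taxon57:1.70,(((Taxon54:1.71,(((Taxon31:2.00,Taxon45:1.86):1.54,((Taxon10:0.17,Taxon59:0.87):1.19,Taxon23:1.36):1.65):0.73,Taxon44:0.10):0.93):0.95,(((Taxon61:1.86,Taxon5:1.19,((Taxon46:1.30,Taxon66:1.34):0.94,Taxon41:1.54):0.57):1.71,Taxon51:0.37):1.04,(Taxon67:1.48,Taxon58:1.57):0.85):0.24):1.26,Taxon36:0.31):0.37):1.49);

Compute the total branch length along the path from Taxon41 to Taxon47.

The path runs Taxon41 → … → MRCA → … → Taxon47; the MRCA is the root of the tree.
Branch lengths along that path: 1.54 + 0.57 + 1.71 + 1.04 + 0.24 + 1.26 + 0.37 + 1.49 + 0.66 + 0.37 + 0.10 = 9.35.

9.35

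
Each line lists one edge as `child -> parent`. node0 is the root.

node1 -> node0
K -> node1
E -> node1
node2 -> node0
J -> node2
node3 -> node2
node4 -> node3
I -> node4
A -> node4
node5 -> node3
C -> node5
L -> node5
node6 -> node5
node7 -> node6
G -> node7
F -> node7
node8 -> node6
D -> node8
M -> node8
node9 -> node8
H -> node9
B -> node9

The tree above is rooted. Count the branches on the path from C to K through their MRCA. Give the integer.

The MRCA of C and K is the root of the tree.
From C up to that node: 4 branches. From K up to the same node: 2 branches. Total: 4 + 2 = 6.

6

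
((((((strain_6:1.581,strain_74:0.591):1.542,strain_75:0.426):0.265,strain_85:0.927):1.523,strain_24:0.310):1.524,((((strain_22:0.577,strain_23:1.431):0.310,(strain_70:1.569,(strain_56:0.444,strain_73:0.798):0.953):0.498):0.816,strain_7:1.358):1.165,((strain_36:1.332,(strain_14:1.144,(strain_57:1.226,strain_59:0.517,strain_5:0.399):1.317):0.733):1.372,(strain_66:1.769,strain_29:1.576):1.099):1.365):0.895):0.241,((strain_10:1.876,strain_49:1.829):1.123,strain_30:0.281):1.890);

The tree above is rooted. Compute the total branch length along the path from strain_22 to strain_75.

The path runs strain_22 → … → MRCA → … → strain_75; the MRCA is the node subtending (((((strain_6,strain_74),strain_75),strain_85),strain_24),((((strain_22,strain_23),(strain_70,(strain_56,strain_73))),strain_7),((strain_36,(strain_14,(strain_57,strain_59,strain_5))),(strain_66,strain_29)))).
Branch lengths along that path: 0.577 + 0.310 + 0.816 + 1.165 + 0.895 + 1.524 + 1.523 + 0.265 + 0.426 = 7.501.

7.501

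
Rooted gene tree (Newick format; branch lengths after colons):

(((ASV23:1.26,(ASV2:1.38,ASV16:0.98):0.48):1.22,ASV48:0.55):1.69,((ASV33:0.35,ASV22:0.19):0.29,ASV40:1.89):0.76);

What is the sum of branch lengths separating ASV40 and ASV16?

The path runs ASV40 → … → MRCA → … → ASV16; the MRCA is the root of the tree.
Branch lengths along that path: 1.89 + 0.76 + 1.69 + 1.22 + 0.48 + 0.98 = 7.02.

7.02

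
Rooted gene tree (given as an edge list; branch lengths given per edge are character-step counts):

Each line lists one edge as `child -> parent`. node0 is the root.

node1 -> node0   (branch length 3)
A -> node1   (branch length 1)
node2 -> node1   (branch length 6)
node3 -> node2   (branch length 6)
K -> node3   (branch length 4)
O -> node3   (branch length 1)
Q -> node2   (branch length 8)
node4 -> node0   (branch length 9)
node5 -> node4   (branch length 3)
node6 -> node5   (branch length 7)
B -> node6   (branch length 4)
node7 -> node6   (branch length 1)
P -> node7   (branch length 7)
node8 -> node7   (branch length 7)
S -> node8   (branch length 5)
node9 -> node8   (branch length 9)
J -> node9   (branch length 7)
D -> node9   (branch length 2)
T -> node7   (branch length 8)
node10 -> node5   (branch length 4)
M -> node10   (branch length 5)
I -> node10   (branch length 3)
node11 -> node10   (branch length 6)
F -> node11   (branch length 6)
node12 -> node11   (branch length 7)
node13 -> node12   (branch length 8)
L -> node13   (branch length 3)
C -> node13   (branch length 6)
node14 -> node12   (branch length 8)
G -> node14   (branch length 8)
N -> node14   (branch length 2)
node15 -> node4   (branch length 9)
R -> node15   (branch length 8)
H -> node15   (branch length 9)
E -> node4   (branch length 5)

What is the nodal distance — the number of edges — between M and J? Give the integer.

7

The MRCA of M and J is the node subtending ((B,(P,(S,(J,D)),T)),(M,I,(F,((L,C),(G,N))))).
From M up to that node: 2 branches. From J up to the same node: 5 branches. Total: 2 + 5 = 7.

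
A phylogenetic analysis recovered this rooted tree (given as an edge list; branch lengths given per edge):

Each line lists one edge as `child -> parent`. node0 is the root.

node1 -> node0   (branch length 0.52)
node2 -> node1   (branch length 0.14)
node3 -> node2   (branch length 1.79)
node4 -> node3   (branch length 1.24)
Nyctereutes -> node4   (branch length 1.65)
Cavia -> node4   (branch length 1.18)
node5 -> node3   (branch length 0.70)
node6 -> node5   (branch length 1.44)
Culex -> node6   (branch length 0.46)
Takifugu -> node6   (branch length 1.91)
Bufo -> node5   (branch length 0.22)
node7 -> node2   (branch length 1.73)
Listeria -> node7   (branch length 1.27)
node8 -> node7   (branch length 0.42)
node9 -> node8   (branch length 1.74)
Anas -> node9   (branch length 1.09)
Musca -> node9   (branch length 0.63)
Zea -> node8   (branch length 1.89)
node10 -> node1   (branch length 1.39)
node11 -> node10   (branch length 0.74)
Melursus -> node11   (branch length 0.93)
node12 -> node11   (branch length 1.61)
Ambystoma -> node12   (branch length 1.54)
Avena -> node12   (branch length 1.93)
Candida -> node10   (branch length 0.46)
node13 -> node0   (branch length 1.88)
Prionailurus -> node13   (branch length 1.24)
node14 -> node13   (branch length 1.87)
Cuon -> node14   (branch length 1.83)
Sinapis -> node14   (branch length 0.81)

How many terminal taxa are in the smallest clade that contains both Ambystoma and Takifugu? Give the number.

13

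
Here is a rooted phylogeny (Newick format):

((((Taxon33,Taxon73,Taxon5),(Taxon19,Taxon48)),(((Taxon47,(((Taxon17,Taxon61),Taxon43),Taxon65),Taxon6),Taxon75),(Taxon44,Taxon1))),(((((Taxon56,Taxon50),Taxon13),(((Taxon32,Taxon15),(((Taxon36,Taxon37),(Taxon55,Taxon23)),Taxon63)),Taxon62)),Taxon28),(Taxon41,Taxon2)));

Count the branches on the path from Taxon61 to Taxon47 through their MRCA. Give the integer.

5

The MRCA of Taxon61 and Taxon47 is the node subtending (Taxon47,(((Taxon17,Taxon61),Taxon43),Taxon65),Taxon6).
From Taxon61 up to that node: 4 branches. From Taxon47 up to the same node: 1 branch. Total: 4 + 1 = 5.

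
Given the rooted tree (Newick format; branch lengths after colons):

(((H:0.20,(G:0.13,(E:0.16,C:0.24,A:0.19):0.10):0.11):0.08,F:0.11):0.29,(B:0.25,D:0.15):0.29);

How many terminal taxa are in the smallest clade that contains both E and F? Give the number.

6

The MRCA of E and F is the node subtending ((H,(G,(E,C,A))),F).
That clade contains 6 terminal taxa: A, C, E, F, G, H.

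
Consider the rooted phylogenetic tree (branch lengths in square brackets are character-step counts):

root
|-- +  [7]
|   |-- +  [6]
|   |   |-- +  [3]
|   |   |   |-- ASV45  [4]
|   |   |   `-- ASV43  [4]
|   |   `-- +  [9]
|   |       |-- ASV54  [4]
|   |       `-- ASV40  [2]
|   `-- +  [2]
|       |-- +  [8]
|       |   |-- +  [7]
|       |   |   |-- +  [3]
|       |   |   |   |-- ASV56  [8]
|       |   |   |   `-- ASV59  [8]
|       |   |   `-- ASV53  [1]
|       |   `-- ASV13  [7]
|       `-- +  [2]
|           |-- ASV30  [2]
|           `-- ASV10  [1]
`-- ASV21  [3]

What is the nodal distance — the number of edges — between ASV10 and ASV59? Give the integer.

6

The MRCA of ASV10 and ASV59 is the node subtending ((((ASV56,ASV59),ASV53),ASV13),(ASV30,ASV10)).
From ASV10 up to that node: 2 branches. From ASV59 up to the same node: 4 branches. Total: 2 + 4 = 6.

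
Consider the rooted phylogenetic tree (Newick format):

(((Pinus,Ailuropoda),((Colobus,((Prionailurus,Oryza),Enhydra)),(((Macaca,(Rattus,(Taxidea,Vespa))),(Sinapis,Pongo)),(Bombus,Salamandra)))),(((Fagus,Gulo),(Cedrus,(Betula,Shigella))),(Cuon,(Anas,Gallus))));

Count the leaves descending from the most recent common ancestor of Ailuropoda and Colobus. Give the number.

14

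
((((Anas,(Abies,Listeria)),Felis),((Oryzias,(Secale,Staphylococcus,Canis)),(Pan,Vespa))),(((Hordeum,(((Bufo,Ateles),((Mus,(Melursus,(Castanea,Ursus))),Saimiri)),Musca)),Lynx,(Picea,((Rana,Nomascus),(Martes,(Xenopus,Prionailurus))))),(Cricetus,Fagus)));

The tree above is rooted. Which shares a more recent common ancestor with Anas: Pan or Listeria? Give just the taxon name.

The MRCA of Anas and Listeria subtends (Anas,(Abies,Listeria)) (3 taxa).
The MRCA of Anas and Pan subtends (((Anas,(Abies,Listeria)),Felis),((Oryzias,(Secale,Staphylococcus,Canis)),(Pan,Vespa))) (10 taxa).
The first is nested inside the second, so Anas shares a more recent common ancestor with Listeria.

Listeria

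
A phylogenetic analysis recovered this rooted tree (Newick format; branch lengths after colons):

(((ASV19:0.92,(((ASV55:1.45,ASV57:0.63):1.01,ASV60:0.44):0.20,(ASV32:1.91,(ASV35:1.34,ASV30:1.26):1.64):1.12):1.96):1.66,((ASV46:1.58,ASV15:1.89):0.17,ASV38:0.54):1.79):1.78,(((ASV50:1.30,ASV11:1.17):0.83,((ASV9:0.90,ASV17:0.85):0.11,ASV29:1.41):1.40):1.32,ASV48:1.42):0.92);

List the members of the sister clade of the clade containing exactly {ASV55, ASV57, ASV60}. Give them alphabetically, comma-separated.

The clade containing exactly {ASV55, ASV57, ASV60} attaches to the tree at the node subtending (((ASV55,ASV57),ASV60),(ASV32,(ASV35,ASV30))).
The other lineage descending from that same node — the sister group — is (ASV32,(ASV35,ASV30)); its 3 tips in alphabetical order are the answer.

ASV30, ASV32, ASV35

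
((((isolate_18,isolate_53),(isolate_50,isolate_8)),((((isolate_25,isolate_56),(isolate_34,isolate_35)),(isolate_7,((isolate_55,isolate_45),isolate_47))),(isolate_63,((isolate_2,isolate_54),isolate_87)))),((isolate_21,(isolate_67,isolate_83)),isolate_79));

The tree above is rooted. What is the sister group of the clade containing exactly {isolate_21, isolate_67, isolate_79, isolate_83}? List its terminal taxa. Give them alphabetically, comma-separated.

The clade containing exactly {isolate_21, isolate_67, isolate_79, isolate_83} attaches directly to the root of the tree.
The other lineage descending from that same node — the sister group — is (((isolate_18,isolate_53),(isolate_50,isolate_8)),((((isolate_25,isolate_56),(isolate_34,isolate_35)),(isolate_7,((isolate_55,isolate_45),isolate_47))),(isolate_63,((isolate_2,isolate_54),isolate_87)))); its 16 tips in alphabetical order are the answer.

isolate_18, isolate_2, isolate_25, isolate_34, isolate_35, isolate_45, isolate_47, isolate_50, isolate_53, isolate_54, isolate_55, isolate_56, isolate_63, isolate_7, isolate_8, isolate_87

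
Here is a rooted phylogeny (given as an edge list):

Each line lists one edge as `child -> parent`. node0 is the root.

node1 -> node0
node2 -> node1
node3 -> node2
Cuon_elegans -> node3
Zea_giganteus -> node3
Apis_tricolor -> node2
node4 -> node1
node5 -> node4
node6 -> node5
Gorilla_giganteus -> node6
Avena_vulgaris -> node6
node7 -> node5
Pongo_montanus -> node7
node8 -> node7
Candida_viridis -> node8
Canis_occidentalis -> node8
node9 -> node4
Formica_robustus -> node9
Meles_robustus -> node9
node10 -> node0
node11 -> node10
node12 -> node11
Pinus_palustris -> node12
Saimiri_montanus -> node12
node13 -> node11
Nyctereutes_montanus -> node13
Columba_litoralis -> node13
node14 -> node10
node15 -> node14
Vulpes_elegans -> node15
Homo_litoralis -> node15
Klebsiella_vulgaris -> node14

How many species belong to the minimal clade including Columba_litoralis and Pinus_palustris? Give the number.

4

The MRCA of Columba_litoralis and Pinus_palustris is the node subtending ((Pinus_palustris,Saimiri_montanus),(Nyctereutes_montanus,Columba_litoralis)).
That clade contains 4 terminal taxa: Columba_litoralis, Nyctereutes_montanus, Pinus_palustris, Saimiri_montanus.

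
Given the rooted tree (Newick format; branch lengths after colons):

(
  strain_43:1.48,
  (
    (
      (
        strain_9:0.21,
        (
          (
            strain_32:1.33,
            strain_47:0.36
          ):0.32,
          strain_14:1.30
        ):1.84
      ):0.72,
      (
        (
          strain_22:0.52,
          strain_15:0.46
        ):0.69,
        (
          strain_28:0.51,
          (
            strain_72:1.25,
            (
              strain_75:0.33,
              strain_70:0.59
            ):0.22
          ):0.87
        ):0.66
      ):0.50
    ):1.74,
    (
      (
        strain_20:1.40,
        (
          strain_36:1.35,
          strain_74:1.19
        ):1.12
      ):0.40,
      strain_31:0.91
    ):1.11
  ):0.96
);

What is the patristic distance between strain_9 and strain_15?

The path runs strain_9 → … → MRCA → … → strain_15; the MRCA is the node subtending ((strain_9,((strain_32,strain_47),strain_14)),((strain_22,strain_15),(strain_28,(strain_72,(strain_75,strain_70))))).
Branch lengths along that path: 0.21 + 0.72 + 0.50 + 0.69 + 0.46 = 2.58.

2.58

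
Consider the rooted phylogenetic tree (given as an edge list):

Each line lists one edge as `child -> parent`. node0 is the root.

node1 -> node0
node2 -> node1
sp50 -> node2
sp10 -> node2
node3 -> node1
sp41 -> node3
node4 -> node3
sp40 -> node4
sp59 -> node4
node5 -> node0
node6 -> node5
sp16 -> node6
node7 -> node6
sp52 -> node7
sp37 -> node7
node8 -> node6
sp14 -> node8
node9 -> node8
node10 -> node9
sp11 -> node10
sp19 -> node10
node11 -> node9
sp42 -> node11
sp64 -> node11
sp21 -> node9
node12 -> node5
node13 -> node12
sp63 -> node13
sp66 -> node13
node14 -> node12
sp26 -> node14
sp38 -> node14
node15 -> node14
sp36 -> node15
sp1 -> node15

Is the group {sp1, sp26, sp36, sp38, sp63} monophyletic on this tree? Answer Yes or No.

The MRCA of the listed taxa subtends ((sp63,sp66),(sp26,sp38,(sp36,sp1))).
That clade also contains sp66, which is not in the proposed group, so the group is not monophyletic.

No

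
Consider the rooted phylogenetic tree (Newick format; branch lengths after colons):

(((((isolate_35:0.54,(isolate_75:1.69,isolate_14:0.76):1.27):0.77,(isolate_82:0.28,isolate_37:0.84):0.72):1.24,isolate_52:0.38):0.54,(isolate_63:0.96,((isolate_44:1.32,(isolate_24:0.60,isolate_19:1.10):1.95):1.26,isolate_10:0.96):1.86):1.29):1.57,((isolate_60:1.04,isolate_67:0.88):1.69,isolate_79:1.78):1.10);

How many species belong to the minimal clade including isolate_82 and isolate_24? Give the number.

11

The MRCA of isolate_82 and isolate_24 is the node subtending ((((isolate_35,(isolate_75,isolate_14)),(isolate_82,isolate_37)),isolate_52),(isolate_63,((isolate_44,(isolate_24,isolate_19)),isolate_10))).
That clade contains 11 terminal taxa: isolate_10, isolate_14, isolate_19, isolate_24, isolate_35, isolate_37, isolate_44, isolate_52, isolate_63, isolate_75, isolate_82.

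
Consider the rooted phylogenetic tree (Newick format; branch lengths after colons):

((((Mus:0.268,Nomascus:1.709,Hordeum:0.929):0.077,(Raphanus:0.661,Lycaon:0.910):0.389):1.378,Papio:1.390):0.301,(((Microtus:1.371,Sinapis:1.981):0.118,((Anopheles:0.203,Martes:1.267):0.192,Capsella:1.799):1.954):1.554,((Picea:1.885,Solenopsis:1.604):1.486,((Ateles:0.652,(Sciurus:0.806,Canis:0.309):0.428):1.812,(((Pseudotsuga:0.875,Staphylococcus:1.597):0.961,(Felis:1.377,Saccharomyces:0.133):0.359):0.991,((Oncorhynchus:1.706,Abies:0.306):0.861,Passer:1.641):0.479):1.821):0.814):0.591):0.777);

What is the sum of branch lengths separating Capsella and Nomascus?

The path runs Capsella → … → MRCA → … → Nomascus; the MRCA is the root of the tree.
Branch lengths along that path: 1.799 + 1.954 + 1.554 + 0.777 + 0.301 + 1.378 + 0.077 + 1.709 = 9.549.

9.549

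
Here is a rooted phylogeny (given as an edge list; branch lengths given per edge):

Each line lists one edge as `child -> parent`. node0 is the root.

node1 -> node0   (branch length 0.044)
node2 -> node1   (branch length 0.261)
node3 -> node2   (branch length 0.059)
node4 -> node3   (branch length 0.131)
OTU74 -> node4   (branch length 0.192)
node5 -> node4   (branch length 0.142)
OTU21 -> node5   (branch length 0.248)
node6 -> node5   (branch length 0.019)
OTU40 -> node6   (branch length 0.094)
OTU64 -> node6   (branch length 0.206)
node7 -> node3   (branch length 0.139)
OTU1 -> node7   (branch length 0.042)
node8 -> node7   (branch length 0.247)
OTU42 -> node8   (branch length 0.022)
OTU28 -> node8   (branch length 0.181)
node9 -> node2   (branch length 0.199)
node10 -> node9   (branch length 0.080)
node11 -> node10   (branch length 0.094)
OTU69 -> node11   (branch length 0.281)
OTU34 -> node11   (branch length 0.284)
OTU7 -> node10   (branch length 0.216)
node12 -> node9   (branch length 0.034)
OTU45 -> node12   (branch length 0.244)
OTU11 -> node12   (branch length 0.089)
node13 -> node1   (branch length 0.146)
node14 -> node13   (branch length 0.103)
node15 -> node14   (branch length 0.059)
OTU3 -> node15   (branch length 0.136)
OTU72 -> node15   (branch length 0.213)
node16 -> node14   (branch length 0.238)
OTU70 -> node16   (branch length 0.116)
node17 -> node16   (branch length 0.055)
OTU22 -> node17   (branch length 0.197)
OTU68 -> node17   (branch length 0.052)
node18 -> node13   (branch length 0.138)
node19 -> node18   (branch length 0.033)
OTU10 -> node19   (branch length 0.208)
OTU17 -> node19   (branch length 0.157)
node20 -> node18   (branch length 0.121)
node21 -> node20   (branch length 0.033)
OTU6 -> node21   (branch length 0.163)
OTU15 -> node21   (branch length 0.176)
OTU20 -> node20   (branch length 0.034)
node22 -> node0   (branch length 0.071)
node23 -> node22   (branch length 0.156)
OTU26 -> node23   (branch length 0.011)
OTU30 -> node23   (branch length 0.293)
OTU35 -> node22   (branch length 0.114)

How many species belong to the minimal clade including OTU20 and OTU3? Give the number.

10

The MRCA of OTU20 and OTU3 is the node subtending (((OTU3,OTU72),(OTU70,(OTU22,OTU68))),((OTU10,OTU17),((OTU6,OTU15),OTU20))).
That clade contains 10 terminal taxa: OTU10, OTU15, OTU17, OTU20, OTU22, OTU3, OTU6, OTU68, OTU70, OTU72.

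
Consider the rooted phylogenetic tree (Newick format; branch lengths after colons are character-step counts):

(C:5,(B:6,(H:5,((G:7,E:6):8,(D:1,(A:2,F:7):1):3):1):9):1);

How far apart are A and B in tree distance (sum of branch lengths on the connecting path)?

22

The path runs A → … → MRCA → … → B; the MRCA is the node subtending (B,(H,((G,E),(D,(A,F))))).
Branch lengths along that path: 2 + 1 + 3 + 1 + 9 + 6 = 22.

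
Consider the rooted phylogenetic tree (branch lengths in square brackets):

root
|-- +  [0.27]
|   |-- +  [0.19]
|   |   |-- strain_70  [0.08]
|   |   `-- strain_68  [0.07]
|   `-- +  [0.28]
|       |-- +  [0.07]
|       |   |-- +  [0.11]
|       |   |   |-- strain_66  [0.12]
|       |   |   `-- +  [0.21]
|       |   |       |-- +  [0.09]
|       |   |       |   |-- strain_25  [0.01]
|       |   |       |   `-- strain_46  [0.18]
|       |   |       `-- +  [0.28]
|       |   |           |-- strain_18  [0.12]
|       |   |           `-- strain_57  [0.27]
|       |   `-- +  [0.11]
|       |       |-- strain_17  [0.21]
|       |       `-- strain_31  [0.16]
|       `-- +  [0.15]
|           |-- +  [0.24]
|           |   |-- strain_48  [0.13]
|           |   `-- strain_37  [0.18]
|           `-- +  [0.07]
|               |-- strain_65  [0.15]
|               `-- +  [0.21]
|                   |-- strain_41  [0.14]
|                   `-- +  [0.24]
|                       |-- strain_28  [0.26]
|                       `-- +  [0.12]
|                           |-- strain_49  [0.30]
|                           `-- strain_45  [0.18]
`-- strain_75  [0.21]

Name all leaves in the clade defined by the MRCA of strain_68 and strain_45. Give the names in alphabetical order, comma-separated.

strain_17, strain_18, strain_25, strain_28, strain_31, strain_37, strain_41, strain_45, strain_46, strain_48, strain_49, strain_57, strain_65, strain_66, strain_68, strain_70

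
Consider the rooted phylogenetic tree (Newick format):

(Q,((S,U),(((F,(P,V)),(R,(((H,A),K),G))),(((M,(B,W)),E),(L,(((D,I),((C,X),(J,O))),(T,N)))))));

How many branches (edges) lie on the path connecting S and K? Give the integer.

The MRCA of S and K is the node subtending ((S,U),(((F,(P,V)),(R,(((H,A),K),G))),(((M,(B,W)),E),(L,(((D,I),((C,X),(J,O))),(T,N)))))).
From S up to that node: 2 branches. From K up to the same node: 6 branches. Total: 2 + 6 = 8.

8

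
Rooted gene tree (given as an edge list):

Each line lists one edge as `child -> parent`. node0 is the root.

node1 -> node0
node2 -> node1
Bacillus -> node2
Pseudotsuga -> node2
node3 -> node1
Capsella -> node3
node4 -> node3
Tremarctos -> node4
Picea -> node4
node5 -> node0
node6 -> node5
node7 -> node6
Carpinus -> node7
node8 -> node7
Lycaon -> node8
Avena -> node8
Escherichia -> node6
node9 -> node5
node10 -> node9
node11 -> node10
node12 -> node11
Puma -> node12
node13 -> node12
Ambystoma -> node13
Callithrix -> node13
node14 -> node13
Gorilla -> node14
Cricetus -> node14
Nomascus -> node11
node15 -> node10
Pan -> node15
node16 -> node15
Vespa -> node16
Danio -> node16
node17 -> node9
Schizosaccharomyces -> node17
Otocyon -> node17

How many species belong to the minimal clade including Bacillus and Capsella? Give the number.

The MRCA of Bacillus and Capsella is the node subtending ((Bacillus,Pseudotsuga),(Capsella,(Tremarctos,Picea))).
That clade contains 5 terminal taxa: Bacillus, Capsella, Picea, Pseudotsuga, Tremarctos.

5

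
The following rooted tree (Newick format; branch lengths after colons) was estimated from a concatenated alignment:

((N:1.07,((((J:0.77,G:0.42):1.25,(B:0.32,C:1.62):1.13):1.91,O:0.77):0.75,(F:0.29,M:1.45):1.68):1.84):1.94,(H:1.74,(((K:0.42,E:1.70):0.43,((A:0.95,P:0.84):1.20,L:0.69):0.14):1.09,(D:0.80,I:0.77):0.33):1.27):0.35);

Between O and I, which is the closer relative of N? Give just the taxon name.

The MRCA of N and O subtends (N,((((J,G),(B,C)),O),(F,M))) (8 taxa).
The MRCA of N and I is the root, subtending the entire tree (16 taxa).
The first is nested inside the second, so N shares a more recent common ancestor with O.

O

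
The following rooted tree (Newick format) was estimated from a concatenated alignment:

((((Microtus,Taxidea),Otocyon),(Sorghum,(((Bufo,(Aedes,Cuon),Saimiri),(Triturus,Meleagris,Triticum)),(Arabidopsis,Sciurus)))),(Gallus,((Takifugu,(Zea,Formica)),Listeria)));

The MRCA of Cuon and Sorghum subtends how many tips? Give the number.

10

The MRCA of Cuon and Sorghum is the node subtending (Sorghum,(((Bufo,(Aedes,Cuon),Saimiri),(Triturus,Meleagris,Triticum)),(Arabidopsis,Sciurus))).
That clade contains 10 terminal taxa: Aedes, Arabidopsis, Bufo, Cuon, Meleagris, Saimiri, Sciurus, Sorghum, Triticum, Triturus.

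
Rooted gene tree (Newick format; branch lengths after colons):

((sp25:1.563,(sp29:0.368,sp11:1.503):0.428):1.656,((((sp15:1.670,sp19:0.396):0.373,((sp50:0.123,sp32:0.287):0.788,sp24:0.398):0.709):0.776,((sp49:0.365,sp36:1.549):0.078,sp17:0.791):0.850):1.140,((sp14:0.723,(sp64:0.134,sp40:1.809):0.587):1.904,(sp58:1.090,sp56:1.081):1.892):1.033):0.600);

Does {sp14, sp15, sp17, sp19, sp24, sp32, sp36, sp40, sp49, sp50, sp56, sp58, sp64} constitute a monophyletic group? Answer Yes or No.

Yes

The most recent common ancestor of these taxa subtends ((((sp15,sp19),((sp50,sp32),sp24)),((sp49,sp36),sp17)),((sp14,(sp64,sp40)),(sp58,sp56))).
That clade has exactly 13 tips — every listed taxon and nothing else — so the group is monophyletic.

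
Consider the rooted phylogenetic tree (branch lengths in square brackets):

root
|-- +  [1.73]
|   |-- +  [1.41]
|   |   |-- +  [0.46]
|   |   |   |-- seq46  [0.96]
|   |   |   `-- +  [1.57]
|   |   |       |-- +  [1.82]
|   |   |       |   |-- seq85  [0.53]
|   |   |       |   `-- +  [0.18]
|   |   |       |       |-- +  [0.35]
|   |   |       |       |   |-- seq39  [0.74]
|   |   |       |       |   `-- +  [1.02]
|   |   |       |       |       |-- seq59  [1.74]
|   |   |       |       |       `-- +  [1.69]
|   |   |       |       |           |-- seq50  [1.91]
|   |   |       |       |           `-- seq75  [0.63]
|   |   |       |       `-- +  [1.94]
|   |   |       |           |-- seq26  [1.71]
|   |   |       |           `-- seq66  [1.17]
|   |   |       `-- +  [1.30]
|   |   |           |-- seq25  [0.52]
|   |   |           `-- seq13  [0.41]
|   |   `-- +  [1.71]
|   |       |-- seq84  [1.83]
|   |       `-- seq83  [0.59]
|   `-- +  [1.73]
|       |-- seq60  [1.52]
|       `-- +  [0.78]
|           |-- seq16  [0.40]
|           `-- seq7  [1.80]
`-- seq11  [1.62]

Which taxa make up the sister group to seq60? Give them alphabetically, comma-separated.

seq16, seq7

seq60 attaches to the tree at the node subtending (seq60,(seq16,seq7)).
The other lineage descending from that same node — the sister group — is (seq16,seq7); its 2 tips in alphabetical order are the answer.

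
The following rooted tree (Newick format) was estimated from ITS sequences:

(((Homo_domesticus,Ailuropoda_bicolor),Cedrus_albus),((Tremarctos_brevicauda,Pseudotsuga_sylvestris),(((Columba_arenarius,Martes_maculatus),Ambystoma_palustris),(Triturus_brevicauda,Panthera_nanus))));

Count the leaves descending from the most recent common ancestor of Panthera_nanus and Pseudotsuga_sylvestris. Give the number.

7

The MRCA of Panthera_nanus and Pseudotsuga_sylvestris is the node subtending ((Tremarctos_brevicauda,Pseudotsuga_sylvestris),(((Columba_arenarius,Martes_maculatus),Ambystoma_palustris),(Triturus_brevicauda,Panthera_nanus))).
That clade contains 7 terminal taxa: Ambystoma_palustris, Columba_arenarius, Martes_maculatus, Panthera_nanus, Pseudotsuga_sylvestris, Tremarctos_brevicauda, Triturus_brevicauda.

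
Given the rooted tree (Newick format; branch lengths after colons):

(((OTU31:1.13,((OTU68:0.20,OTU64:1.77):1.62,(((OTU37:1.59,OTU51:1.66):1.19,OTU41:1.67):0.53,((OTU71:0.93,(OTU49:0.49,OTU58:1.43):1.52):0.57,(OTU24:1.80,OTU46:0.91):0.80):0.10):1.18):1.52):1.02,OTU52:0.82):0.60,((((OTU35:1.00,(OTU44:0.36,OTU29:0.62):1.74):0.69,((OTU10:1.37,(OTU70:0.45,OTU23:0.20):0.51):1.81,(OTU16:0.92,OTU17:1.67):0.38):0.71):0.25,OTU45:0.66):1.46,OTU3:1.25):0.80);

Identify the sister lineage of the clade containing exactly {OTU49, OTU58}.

The clade containing exactly {OTU49, OTU58} attaches to the tree at the node subtending (OTU71,(OTU49,OTU58)).
The other lineage descending from that same node — the sister group — is the single tip OTU71.

OTU71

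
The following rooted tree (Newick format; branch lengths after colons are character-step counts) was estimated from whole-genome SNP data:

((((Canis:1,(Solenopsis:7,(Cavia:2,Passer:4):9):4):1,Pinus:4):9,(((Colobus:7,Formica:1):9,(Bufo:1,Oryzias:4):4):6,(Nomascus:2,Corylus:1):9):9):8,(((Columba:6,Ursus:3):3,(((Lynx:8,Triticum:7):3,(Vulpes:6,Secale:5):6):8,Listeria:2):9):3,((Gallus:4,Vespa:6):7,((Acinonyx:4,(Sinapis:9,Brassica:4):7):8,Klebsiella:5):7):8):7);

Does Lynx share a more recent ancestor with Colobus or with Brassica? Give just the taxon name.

The MRCA of Lynx and Brassica subtends (((Columba,Ursus),(((Lynx,Triticum),(Vulpes,Secale)),Listeria)),((Gallus,Vespa),((Acinonyx,(Sinapis,Brassica)),Klebsiella))) (13 taxa).
The MRCA of Lynx and Colobus is the root, subtending the entire tree (24 taxa).
The first is nested inside the second, so Lynx shares a more recent common ancestor with Brassica.

Brassica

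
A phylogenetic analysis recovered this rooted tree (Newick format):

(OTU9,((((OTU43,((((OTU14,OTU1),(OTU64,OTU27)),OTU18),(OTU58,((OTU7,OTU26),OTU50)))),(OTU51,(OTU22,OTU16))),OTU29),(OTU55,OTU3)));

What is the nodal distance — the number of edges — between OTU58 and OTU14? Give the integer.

The MRCA of OTU58 and OTU14 is the node subtending ((((OTU14,OTU1),(OTU64,OTU27)),OTU18),(OTU58,((OTU7,OTU26),OTU50))).
From OTU58 up to that node: 2 branches. From OTU14 up to the same node: 4 branches. Total: 2 + 4 = 6.

6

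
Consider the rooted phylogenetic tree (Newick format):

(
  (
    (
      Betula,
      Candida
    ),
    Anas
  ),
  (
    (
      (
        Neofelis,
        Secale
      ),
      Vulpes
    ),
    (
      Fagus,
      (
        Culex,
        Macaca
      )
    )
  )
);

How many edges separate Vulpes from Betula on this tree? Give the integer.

6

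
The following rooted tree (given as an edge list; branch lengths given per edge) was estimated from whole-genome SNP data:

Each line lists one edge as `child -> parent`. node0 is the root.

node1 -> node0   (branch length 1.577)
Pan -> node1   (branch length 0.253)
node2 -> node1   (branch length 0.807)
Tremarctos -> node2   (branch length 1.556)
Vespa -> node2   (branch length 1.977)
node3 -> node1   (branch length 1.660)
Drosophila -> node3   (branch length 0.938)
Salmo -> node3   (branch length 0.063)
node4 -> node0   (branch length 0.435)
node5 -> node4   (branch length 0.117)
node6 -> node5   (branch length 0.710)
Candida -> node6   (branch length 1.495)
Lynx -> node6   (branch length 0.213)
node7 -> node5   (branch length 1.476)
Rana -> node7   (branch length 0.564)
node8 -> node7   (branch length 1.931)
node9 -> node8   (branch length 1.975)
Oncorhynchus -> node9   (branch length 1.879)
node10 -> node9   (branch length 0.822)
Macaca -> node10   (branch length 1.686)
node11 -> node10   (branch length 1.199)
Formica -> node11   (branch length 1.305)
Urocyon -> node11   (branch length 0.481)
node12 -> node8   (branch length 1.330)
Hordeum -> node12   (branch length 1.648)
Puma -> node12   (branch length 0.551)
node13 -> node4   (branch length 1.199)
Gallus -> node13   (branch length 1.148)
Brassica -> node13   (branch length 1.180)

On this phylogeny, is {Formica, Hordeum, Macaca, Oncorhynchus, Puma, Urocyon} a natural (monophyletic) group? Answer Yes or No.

Yes

The most recent common ancestor of these taxa subtends ((Oncorhynchus,(Macaca,(Formica,Urocyon))),(Hordeum,Puma)).
That clade has exactly 6 tips — every listed taxon and nothing else — so the group is monophyletic.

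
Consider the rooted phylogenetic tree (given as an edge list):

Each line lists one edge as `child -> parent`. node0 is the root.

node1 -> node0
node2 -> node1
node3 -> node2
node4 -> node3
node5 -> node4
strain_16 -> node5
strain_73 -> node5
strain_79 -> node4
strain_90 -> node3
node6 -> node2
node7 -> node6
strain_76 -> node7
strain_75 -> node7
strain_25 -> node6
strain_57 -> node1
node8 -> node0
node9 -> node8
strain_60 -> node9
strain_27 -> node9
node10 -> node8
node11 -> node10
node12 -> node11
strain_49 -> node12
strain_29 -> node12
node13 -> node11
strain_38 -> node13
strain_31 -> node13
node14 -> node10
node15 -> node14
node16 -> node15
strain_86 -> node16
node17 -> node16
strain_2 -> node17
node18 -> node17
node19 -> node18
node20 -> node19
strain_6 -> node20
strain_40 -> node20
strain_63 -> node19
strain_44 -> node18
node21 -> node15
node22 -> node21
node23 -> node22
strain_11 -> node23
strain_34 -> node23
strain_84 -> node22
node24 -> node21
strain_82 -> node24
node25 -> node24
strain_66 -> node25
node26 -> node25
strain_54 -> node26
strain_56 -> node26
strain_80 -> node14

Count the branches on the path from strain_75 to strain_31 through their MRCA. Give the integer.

The MRCA of strain_75 and strain_31 is the root of the tree.
From strain_75 up to that node: 5 branches. From strain_31 up to the same node: 5 branches. Total: 5 + 5 = 10.

10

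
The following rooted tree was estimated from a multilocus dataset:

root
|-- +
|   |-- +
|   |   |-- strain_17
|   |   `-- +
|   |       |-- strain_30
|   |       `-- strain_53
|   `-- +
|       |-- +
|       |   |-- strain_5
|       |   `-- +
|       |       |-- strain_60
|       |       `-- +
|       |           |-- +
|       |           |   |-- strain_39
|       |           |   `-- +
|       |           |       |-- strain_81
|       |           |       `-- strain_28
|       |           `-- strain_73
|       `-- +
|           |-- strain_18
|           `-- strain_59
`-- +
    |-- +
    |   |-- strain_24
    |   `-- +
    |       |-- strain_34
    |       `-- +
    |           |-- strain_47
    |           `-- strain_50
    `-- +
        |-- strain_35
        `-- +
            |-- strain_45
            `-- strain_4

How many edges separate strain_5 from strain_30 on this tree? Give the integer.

The MRCA of strain_5 and strain_30 is the node subtending ((strain_17,(strain_30,strain_53)),((strain_5,(strain_60,((strain_39,(strain_81,strain_28)),strain_73))),(strain_18,strain_59))).
From strain_5 up to that node: 3 branches. From strain_30 up to the same node: 3 branches. Total: 3 + 3 = 6.

6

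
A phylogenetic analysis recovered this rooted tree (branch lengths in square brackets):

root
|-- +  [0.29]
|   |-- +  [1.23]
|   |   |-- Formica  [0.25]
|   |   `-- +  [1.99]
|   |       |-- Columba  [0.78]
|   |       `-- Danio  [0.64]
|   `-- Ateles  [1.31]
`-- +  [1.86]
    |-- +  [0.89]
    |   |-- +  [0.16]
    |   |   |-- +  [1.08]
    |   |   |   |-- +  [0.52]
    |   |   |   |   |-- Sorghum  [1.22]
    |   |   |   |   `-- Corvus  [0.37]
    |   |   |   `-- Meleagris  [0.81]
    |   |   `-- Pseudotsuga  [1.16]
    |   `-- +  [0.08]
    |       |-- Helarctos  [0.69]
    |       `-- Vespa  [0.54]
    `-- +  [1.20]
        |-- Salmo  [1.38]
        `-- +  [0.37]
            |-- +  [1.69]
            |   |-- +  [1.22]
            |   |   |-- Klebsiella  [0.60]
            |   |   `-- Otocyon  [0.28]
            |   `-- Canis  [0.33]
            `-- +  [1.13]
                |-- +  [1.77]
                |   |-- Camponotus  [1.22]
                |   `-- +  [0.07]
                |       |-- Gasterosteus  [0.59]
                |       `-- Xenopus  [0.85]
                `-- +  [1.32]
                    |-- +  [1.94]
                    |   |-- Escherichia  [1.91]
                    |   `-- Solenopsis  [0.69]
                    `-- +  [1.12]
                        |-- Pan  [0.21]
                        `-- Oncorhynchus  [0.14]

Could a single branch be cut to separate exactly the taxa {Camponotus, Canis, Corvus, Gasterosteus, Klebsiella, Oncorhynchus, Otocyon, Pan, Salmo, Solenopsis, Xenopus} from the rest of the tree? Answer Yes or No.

No

The MRCA of the listed taxa subtends (((((Sorghum,Corvus),Meleagris),Pseudotsuga),(Helarctos,Vespa)),(Salmo,(((Klebsiella,Otocyon),Canis),((Camponotus,(Gasterosteus,Xenopus)),((Escherichia,Solenopsis),(Pan,Oncorhynchus)))))).
That clade also contains Escherichia, Helarctos, Meleagris, Pseudotsuga, Sorghum, Vespa, which are not in the proposed group, so the group is not monophyletic.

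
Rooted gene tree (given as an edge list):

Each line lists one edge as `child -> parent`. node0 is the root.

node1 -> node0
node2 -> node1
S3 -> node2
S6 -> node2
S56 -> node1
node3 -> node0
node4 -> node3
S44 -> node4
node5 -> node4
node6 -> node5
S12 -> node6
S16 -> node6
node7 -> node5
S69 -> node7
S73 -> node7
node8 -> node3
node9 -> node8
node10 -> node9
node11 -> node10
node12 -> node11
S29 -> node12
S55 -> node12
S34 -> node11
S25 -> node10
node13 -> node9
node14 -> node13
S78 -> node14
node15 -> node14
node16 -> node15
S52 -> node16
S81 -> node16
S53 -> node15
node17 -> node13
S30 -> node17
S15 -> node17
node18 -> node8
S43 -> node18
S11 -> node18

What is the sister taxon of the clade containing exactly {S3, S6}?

S56

The clade containing exactly {S3, S6} attaches to the tree at the node subtending ((S3,S6),S56).
The other lineage descending from that same node — the sister group — is the single tip S56.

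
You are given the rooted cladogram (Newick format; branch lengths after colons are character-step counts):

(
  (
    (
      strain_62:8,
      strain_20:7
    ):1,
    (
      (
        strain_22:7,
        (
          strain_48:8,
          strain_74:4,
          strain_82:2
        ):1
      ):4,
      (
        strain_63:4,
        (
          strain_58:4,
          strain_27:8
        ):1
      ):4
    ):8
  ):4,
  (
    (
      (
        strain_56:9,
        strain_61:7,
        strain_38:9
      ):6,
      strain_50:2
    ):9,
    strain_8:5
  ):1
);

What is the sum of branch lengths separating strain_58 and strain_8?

27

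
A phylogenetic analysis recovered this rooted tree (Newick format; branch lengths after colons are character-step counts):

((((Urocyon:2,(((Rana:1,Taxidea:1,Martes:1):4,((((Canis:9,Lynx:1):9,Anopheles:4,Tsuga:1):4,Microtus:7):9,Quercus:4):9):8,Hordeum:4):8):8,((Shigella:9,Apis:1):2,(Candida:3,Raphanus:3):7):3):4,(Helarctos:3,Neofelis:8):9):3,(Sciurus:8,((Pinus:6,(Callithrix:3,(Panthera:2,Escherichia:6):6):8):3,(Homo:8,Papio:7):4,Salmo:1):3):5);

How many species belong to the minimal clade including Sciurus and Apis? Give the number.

25

The MRCA of Sciurus and Apis is the root, so the clade is the entire tree.
That clade contains 25 terminal taxa: Anopheles, Apis, Callithrix, Candida, Canis, Escherichia, Helarctos, Homo, Hordeum, Lynx, Martes, Microtus, Neofelis, Panthera, Papio, Pinus, Quercus, Rana, Raphanus, Salmo, Sciurus, Shigella, Taxidea, Tsuga, Urocyon.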